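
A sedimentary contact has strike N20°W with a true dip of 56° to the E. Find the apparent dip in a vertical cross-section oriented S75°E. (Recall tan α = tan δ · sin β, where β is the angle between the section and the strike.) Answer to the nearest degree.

51°

Angle between strike (N20°W) and section (S75°E): β = 55°.
tan(apparent dip) = tan 56° · sin 55° = 1.2144
apparent dip = arctan 1.2144 = 50.53°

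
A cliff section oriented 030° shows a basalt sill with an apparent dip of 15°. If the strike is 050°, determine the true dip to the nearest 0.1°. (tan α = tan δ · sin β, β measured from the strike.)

38.1°

The section is 20° from the strike.
tan(true dip) = tan 15° / sin 20° = 0.7834
true dip = arctan 0.7834 = 38.08°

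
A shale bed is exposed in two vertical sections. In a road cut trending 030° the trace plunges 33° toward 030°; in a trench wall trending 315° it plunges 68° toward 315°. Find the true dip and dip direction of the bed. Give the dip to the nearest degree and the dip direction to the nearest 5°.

true dip 68°, dip direction 315°

Represent each trace as a vector plunging at its apparent dip toward its trend (east-north-up frame): v₁ = (0.419, 0.726, -0.545), v₂ = (-0.265, 0.265, -0.927).
Cross product v₁ × v₂ gives the pole to the plane: n ∝ (-0.529, 0.533, 0.303).
True dip = arccos(n_z / |n|) = arccos(0.3746) = 68.0°.
Dip direction = atan2(-0.529, 0.533) = 315° (azimuth of n's horizontal projection).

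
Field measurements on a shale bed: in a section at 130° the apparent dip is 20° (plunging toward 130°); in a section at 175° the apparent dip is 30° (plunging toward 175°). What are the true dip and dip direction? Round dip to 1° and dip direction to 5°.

true dip 30°, dip direction 180°

Each apparent-dip line lies in the plane. As unit vectors (x east, y north, z up), v₁ plunges 20°→130° and v₂ plunges 30°→175°.
Cross product v₁ × v₂ gives the pole to the plane: n ∝ (-0.007, -0.334, 0.575).
Dip δ = arctan(|n_h|/n_z) = arctan(0.334/0.575) = 30.1°.
Dip direction = azimuth of (n_x, n_y) = atan2(-0.007, -0.334) = 181°.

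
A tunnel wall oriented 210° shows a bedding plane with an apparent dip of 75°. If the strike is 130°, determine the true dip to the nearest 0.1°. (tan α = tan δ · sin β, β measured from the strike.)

75.2°

β = acute angle between strike 130° and section 210° = 80°.
tan δ = tan α / sin β = tan 75° / sin 80° = 3.7321 / 0.9848 = 3.7896
true dip = arctan 3.7896 = 75.22°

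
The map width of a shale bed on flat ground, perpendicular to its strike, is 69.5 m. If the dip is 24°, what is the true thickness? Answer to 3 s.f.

28.3 m

True thickness t = w · sin(dip) = 69.5 × sin 24°
t = 69.5 × 0.4067 = 28.268 m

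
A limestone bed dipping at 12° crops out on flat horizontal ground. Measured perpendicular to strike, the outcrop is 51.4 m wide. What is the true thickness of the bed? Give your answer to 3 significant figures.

True thickness t = w · sin(dip) = 51.4 × sin 12°
t = 51.4 × 0.2079 = 10.687 m

10.7 m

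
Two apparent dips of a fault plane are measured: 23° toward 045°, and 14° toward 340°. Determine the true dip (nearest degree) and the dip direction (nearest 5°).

true dip 23°, dip direction 035°

The two traces are lines in the plane: v₁ = (sin 45°·cos 23°, cos 45°·cos 23°, −sin 23°), v₂ = (sin 340°·cos 14°, cos 340°·cos 14°, −sin 14°).
n = v₁ × v₂ = (0.199, 0.287, 0.809) (taken with n_z > 0).
Dip δ = arctan(|n_h|/n_z) = arctan(0.349/0.809) = 23.3°.
The horizontal component of n points toward azimuth atan2(n_x, n_y) = 35°, the dip direction.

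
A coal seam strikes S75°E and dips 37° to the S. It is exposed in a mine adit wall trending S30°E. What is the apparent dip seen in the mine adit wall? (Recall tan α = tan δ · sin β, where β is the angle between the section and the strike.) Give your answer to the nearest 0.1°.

Angle between strike (S75°E) and section (S30°E): β = 45°.
tan(apparent dip) = tan 37° · sin 45° = 0.5328
apparent dip = arctan 0.5328 = 28.05°

28.1°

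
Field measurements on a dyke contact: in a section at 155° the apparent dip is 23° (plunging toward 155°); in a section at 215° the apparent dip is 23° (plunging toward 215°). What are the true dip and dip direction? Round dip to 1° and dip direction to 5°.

Represent each trace as a vector plunging at its apparent dip toward its trend (east-north-up frame): v₁ = (0.389, -0.834, -0.391), v₂ = (-0.528, -0.754, -0.391).
n = v₁ × v₂ = (-0.031, -0.358, 0.734) (taken with n_z > 0).
tan δ = √(n_x²+n_y²)/n_z = 0.360/0.734, so δ = 26.1°.
Dip direction = atan2(-0.031, -0.358) = 185° (azimuth of n's horizontal projection).

true dip 26°, dip direction 185°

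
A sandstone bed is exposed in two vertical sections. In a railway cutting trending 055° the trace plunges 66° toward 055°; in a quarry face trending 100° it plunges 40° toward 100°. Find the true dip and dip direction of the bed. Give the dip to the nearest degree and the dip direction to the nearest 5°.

Represent each trace as a vector plunging at its apparent dip toward its trend (east-north-up frame): v₁ = (0.333, 0.233, -0.914), v₂ = (0.754, -0.133, -0.643).
n = v₁ × v₂ = (0.271, 0.475, 0.220) (taken with n_z > 0).
tan δ = √(n_x²+n_y²)/n_z = 0.547/0.220, so δ = 68.1°.
Dip direction = atan2(0.271, 0.475) = 30° (azimuth of n's horizontal projection).

true dip 68°, dip direction 030°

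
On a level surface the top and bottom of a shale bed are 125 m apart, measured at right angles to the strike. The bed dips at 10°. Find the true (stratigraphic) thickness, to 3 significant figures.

True thickness t = w · sin(dip) = 125 × sin 10°
t = 125 × 0.1736 = 21.706 m

21.7 m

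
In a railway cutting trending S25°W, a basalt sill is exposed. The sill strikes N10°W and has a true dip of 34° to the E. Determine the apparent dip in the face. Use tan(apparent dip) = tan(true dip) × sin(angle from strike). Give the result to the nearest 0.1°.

The section lies 35° from the strike.
tan(apparent dip) = tan 34° · sin 35° = 0.3869
α = arctan(0.3869) = 21.15°

21.2°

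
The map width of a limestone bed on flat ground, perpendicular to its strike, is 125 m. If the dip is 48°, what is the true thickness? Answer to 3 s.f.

92.9 m

True thickness t = w · sin(dip) = 125 × sin 48°
t = 125 × 0.7431 = 92.893 m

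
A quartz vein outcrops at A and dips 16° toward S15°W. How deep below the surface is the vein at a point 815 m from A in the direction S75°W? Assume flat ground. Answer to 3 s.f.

The hole lies 60° from the dip direction, so the down-dip offset is 815 × cos 60° = 407.50 m.
Depth = down-dip offset × tan(dip) = 407.50 × tan 16° = 407.50 × 0.2867
Depth = 116.85 m

117 m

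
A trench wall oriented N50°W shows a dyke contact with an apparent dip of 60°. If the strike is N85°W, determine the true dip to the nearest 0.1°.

β = acute angle between strike N85°W and section N50°W = 35°.
tan(true dip) = tan 60° / sin 35° = 3.0197
true dip = arctan 3.0197 = 71.68°

71.7°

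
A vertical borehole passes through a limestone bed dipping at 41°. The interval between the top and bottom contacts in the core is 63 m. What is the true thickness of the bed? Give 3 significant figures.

47.5 m

True thickness t = h · cos(dip) = 63 × cos 41°
t = 63 × 0.7547 = 47.547 m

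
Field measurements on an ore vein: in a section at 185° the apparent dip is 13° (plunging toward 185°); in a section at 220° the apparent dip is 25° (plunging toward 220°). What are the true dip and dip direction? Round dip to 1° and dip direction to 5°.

true dip 28°, dip direction 250°

Represent each trace as a vector plunging at its apparent dip toward its trend (east-north-up frame): v₁ = (-0.085, -0.971, -0.225), v₂ = (-0.583, -0.694, -0.423).
The plane normal is n = v₁ × v₂ ∝ (-0.254, -0.095, 0.507).
Dip δ = arctan(|n_h|/n_z) = arctan(0.271/0.507) = 28.2°.
The horizontal component of n points toward azimuth atan2(n_x, n_y) = 249°, the dip direction.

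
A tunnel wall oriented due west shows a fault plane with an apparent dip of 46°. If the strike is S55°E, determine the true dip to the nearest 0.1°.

61.0°

β = acute angle between strike S55°E and section due west = 35°.
tan δ = tan α / sin β = tan 46° / sin 35° = 1.0355 / 0.5736 = 1.8054
true dip = arctan 1.8054 = 61.02°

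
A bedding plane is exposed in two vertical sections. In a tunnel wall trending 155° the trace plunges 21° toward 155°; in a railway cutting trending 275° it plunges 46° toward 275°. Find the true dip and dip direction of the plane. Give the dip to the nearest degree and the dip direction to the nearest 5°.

true dip 56°, dip direction 230°

Represent each trace as a vector plunging at its apparent dip toward its trend (east-north-up frame): v₁ = (0.395, -0.846, -0.358), v₂ = (-0.692, 0.061, -0.719).
Cross product v₁ × v₂ gives the pole to the plane: n ∝ (-0.630, -0.532, 0.562).
Dip δ = arctan(|n_h|/n_z) = arctan(0.825/0.562) = 55.7°.
The horizontal component of n points toward azimuth atan2(n_x, n_y) = 230°, the dip direction.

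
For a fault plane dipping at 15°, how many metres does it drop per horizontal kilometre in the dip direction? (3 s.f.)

268 m

drop per km = 1000 × tan 15° = 1000 × 0.2679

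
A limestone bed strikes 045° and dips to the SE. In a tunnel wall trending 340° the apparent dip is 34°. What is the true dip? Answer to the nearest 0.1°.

β = acute angle between strike 045° and section 340° = 65°.
tan(true dip) = tan 34° / sin 65° = 0.7442
δ = arctan(0.7442) = 36.66°

36.7°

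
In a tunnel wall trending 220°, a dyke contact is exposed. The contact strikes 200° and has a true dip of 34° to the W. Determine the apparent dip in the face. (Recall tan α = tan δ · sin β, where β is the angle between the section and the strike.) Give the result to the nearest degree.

13°

The section lies 20° from the strike.
tan α = tan 34° × sin 20° = 0.6745 × 0.3420 = 0.2307
α = arctan(0.2307) = 12.99°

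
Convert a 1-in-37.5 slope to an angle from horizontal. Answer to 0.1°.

tan θ = 1/37.5 = 0.0267
θ = arctan(0.0267) = 1.53°

1.5°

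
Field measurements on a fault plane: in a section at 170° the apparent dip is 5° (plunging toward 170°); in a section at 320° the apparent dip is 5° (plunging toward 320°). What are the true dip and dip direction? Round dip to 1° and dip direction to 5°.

true dip 19°, dip direction 245°

The two traces are lines in the plane: v₁ = (sin 170°·cos 5°, cos 170°·cos 5°, −sin 5°), v₂ = (sin 320°·cos 5°, cos 320°·cos 5°, −sin 5°).
Cross product v₁ × v₂ gives the pole to the plane: n ∝ (-0.152, -0.071, 0.496).
Dip δ = arctan(|n_h|/n_z) = arctan(0.168/0.496) = 18.7°.
Dip direction = azimuth of (n_x, n_y) = atan2(-0.152, -0.071) = 245°.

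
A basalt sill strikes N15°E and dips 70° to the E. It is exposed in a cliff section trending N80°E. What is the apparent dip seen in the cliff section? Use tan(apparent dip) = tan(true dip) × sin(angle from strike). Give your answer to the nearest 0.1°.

68.1°

The strike is N15°E and the section trends N80°E; the acute angle between them is β = 65°.
tan α = tan 70° × sin 65° = 2.7475 × 0.9063 = 2.4901
α = arctan(2.4901) = 68.12°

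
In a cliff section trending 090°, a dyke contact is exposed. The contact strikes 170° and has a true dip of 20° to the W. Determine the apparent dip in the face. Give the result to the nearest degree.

The strike is 170° and the section trends 090°; the acute angle between them is β = 80°.
tan(apparent dip) = tan 20° · sin 80° = 0.3584
α = arctan(0.3584) = 19.72°

20°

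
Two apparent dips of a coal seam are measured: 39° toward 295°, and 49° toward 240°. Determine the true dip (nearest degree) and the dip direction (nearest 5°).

Each apparent-dip line lies in the plane. As unit vectors (x east, y north, z up), v₁ plunges 39°→295° and v₂ plunges 49°→240°.
n = v₁ × v₂ = (-0.454, -0.174, 0.418) (taken with n_z > 0).
tan δ = √(n_x²+n_y²)/n_z = 0.486/0.418, so δ = 49.4°.
The horizontal component of n points toward azimuth atan2(n_x, n_y) = 249°, the dip direction.

true dip 49°, dip direction 250°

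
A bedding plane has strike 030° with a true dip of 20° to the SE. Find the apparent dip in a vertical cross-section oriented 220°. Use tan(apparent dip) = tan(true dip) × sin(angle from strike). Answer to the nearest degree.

4°

Angle between strike (030°) and section (220°): β = 10°.
tan α = tan 20° × sin 10° = 0.3640 × 0.1736 = 0.0632
apparent dip = arctan 0.0632 = 3.62°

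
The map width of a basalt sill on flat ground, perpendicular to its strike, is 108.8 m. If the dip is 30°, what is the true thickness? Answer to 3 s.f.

True thickness t = w · sin(dip) = 108.8 × sin 30°
t = 108.8 × 0.5000 = 54.400 m

54.4 m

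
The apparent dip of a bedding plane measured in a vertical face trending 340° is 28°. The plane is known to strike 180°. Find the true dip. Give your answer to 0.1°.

57.2°

The section is 20° from the strike.
tan δ = tan α / sin β = tan 28° / sin 20° = 0.5317 / 0.3420 = 1.5546
true dip = arctan 1.5546 = 57.25°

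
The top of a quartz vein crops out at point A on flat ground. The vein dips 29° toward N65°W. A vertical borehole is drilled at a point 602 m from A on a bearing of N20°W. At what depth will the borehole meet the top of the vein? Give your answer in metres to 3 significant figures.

The hole lies 45° from the dip direction, so the down-dip offset is 602 × cos 45° = 425.68 m.
Depth = down-dip offset × tan(dip) = 425.68 × tan 29° = 425.68 × 0.5543
Depth = 235.96 m

236 m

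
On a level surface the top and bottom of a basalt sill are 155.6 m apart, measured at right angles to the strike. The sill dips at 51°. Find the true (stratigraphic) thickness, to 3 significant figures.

121 m

True thickness t = w · sin(dip) = 155.6 × sin 51°
t = 155.6 × 0.7771 = 120.924 m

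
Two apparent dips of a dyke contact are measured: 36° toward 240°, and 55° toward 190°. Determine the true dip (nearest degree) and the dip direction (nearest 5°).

Represent each trace as a vector plunging at its apparent dip toward its trend (east-north-up frame): v₁ = (-0.701, -0.405, -0.588), v₂ = (-0.100, -0.565, -0.819).
n = v₁ × v₂ = (-0.001, -0.515, 0.355) (taken with n_z > 0).
Dip δ = arctan(|n_h|/n_z) = arctan(0.515/0.355) = 55.4°.
Dip direction = azimuth of (n_x, n_y) = atan2(-0.001, -0.515) = 180°.

true dip 55°, dip direction 180°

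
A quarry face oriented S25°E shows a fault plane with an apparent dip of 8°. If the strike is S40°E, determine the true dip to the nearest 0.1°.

The section is 15° from the strike.
tan(true dip) = tan 8° / sin 15° = 0.5430
true dip = arctan 0.5430 = 28.50°

28.5°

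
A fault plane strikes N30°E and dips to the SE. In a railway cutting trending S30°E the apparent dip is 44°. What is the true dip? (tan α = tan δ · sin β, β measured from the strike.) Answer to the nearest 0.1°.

β = acute angle between strike N30°E and section S30°E = 60°.
tan δ = tan α / sin β = tan 44° / sin 60° = 0.9657 / 0.8660 = 1.1151
true dip = arctan 1.1151 = 48.11°

48.1°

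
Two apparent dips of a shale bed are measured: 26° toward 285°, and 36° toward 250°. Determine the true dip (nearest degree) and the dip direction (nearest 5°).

true dip 37°, dip direction 235°

The two traces are lines in the plane: v₁ = (sin 285°·cos 26°, cos 285°·cos 26°, −sin 26°), v₂ = (sin 250°·cos 36°, cos 250°·cos 36°, −sin 36°).
Cross product v₁ × v₂ gives the pole to the plane: n ∝ (-0.258, -0.177, 0.417).
tan δ = √(n_x²+n_y²)/n_z = 0.313/0.417, so δ = 36.9°.
The horizontal component of n points toward azimuth atan2(n_x, n_y) = 236°, the dip direction.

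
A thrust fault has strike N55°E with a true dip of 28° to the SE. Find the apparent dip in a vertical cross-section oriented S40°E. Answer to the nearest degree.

Angle between strike (N55°E) and section (S40°E): β = 85°.
tan(apparent dip) = tan 28° · sin 85° = 0.5297
α = arctan(0.5297) = 27.91°

28°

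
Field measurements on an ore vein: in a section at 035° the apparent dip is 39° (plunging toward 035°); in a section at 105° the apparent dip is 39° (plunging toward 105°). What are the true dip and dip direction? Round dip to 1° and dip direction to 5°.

true dip 45°, dip direction 070°

Represent each trace as a vector plunging at its apparent dip toward its trend (east-north-up frame): v₁ = (0.446, 0.637, -0.629), v₂ = (0.751, -0.201, -0.629).
Cross product v₁ × v₂ gives the pole to the plane: n ∝ (0.527, 0.192, 0.568).
Dip δ = arctan(|n_h|/n_z) = arctan(0.561/0.568) = 44.7°.
The horizontal component of n points toward azimuth atan2(n_x, n_y) = 70°, the dip direction.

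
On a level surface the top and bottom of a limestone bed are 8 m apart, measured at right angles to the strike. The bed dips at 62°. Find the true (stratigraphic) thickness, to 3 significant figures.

7.06 m

True thickness t = w · sin(dip) = 8 × sin 62°
t = 8 × 0.8829 = 7.064 m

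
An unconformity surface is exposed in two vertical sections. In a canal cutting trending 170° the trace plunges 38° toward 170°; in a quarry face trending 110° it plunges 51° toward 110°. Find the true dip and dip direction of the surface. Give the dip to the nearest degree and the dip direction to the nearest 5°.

The two traces are lines in the plane: v₁ = (sin 170°·cos 38°, cos 170°·cos 38°, −sin 38°), v₂ = (sin 110°·cos 51°, cos 110°·cos 51°, −sin 51°).
Cross product v₁ × v₂ gives the pole to the plane: n ∝ (0.471, -0.258, 0.429).
True dip = arccos(n_z / |n|) = arccos(0.6249) = 51.3°.
Dip direction = atan2(0.471, -0.258) = 119° (azimuth of n's horizontal projection).

true dip 51°, dip direction 120°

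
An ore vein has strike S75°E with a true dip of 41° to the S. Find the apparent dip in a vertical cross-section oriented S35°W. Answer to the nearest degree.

The strike is S75°E and the section trends S35°W; the acute angle between them is β = 70°.
tan(apparent dip) = tan 41° · sin 70° = 0.8169
apparent dip = arctan 0.8169 = 39.24°

39°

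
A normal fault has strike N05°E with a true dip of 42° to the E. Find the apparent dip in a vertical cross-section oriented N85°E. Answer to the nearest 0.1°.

41.6°

The strike is N05°E and the section trends N85°E; the acute angle between them is β = 80°.
tan α = tan 42° × sin 80° = 0.9004 × 0.9848 = 0.8867
apparent dip = arctan 0.8867 = 41.56°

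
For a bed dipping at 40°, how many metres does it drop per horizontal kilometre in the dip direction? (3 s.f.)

839 m

drop per km = 1000 × tan 40° = 1000 × 0.8391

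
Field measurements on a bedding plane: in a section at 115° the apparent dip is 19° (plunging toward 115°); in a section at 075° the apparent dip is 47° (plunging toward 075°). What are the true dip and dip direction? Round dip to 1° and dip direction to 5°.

Represent each trace as a vector plunging at its apparent dip toward its trend (east-north-up frame): v₁ = (0.857, -0.400, -0.326), v₂ = (0.659, 0.177, -0.731).
n = v₁ × v₂ = (0.350, 0.412, 0.414) (taken with n_z > 0).
True dip = arccos(n_z / |n|) = arccos(0.6085) = 52.5°.
Dip direction = azimuth of (n_x, n_y) = atan2(0.350, 0.412) = 40°.

true dip 53°, dip direction 040°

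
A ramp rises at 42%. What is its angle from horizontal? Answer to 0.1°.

tan θ = 42/100 = 0.4200
θ = arctan(0.4200) = 22.78°

22.8°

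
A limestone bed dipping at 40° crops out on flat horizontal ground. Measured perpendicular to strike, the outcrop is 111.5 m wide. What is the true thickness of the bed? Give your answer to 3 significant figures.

True thickness t = w · sin(dip) = 111.5 × sin 40°
t = 111.5 × 0.6428 = 71.671 m

71.7 m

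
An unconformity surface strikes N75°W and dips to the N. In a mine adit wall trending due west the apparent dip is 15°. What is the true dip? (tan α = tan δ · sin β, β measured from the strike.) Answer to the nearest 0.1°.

46.0°

β = acute angle between strike N75°W and section due west = 15°.
tan δ = tan α / sin β = tan 15° / sin 15° = 0.2679 / 0.2588 = 1.0353
true dip = arctan 1.0353 = 45.99°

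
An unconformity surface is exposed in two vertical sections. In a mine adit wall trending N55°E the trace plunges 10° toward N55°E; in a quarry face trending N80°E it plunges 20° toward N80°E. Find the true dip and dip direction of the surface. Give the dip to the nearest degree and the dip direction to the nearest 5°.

true dip 27°, dip direction 125°

Represent each trace as a vector plunging at its apparent dip toward its trend (east-north-up frame): v₁ = (0.807, 0.565, -0.174), v₂ = (0.925, 0.163, -0.342).
n = v₁ × v₂ = (0.165, -0.115, 0.391) (taken with n_z > 0).
Dip δ = arctan(|n_h|/n_z) = arctan(0.201/0.391) = 27.2°.
The horizontal component of n points toward azimuth atan2(n_x, n_y) = 125°, the dip direction.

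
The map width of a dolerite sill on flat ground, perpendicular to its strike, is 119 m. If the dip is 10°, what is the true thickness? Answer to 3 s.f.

True thickness t = w · sin(dip) = 119 × sin 10°
t = 119 × 0.1736 = 20.664 m

20.7 m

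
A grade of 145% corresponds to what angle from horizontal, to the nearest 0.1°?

tan θ = 145/100 = 1.4500
θ = arctan(1.4500) = 55.41°

55.4°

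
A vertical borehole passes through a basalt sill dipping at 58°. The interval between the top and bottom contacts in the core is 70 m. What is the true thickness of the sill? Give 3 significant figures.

True thickness t = h · cos(dip) = 70 × cos 58°
t = 70 × 0.5299 = 37.094 m

37.1 m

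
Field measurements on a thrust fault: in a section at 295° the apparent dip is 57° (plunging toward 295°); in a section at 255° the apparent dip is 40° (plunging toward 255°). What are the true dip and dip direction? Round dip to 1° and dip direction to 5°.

The two traces are lines in the plane: v₁ = (sin 295°·cos 57°, cos 295°·cos 57°, −sin 57°), v₂ = (sin 255°·cos 40°, cos 255°·cos 40°, −sin 40°).
The plane normal is n = v₁ × v₂ ∝ (-0.314, 0.303, 0.268).
tan δ = √(n_x²+n_y²)/n_z = 0.437/0.268, so δ = 58.4°.
Dip direction = azimuth of (n_x, n_y) = atan2(-0.314, 0.303) = 314°.

true dip 58°, dip direction 315°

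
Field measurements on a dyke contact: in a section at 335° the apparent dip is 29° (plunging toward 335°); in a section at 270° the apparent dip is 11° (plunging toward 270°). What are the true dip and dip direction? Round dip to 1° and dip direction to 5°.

Represent each trace as a vector plunging at its apparent dip toward its trend (east-north-up frame): v₁ = (-0.370, 0.793, -0.485), v₂ = (-0.982, -0.000, -0.191).
n = v₁ × v₂ = (-0.151, 0.405, 0.778) (taken with n_z > 0).
tan δ = √(n_x²+n_y²)/n_z = 0.433/0.778, so δ = 29.1°.
Dip direction = azimuth of (n_x, n_y) = atan2(-0.151, 0.405) = 340°.

true dip 29°, dip direction 340°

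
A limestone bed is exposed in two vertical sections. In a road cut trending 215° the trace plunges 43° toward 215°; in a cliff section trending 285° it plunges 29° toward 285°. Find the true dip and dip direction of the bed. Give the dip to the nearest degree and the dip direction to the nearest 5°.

true dip 44°, dip direction 230°

Represent each trace as a vector plunging at its apparent dip toward its trend (east-north-up frame): v₁ = (-0.419, -0.599, -0.682), v₂ = (-0.845, 0.226, -0.485).
Cross product v₁ × v₂ gives the pole to the plane: n ∝ (-0.445, -0.373, 0.601).
tan δ = √(n_x²+n_y²)/n_z = 0.580/0.601, so δ = 44.0°.
Dip direction = atan2(-0.445, -0.373) = 230° (azimuth of n's horizontal projection).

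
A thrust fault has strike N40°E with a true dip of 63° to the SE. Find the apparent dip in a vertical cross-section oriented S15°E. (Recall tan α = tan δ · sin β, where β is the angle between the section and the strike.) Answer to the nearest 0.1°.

The section lies 55° from the strike.
tan(apparent dip) = tan 63° · sin 55° = 1.6077
apparent dip = arctan 1.6077 = 58.12°

58.1°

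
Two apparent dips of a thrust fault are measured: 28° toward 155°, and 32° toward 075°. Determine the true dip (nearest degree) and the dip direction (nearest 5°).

The two traces are lines in the plane: v₁ = (sin 155°·cos 28°, cos 155°·cos 28°, −sin 28°), v₂ = (sin 75°·cos 32°, cos 75°·cos 32°, −sin 32°).
The plane normal is n = v₁ × v₂ ∝ (0.527, -0.187, 0.737).
tan δ = √(n_x²+n_y²)/n_z = 0.559/0.737, so δ = 37.2°.
Dip direction = azimuth of (n_x, n_y) = atan2(0.527, -0.187) = 110°.

true dip 37°, dip direction 110°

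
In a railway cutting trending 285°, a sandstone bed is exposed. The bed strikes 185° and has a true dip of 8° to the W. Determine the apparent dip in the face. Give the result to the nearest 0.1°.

7.9°

The strike is 185° and the section trends 285°; the acute angle between them is β = 80°.
tan(apparent dip) = tan 8° · sin 80° = 0.1384
apparent dip = arctan 0.1384 = 7.88°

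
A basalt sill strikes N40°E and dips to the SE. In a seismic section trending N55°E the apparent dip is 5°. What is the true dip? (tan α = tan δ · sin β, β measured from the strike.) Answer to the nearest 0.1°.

18.7°

β = acute angle between strike N40°E and section N55°E = 15°.
tan δ = tan α / sin β = tan 5° / sin 15° = 0.0875 / 0.2588 = 0.3380
δ = arctan(0.3380) = 18.68°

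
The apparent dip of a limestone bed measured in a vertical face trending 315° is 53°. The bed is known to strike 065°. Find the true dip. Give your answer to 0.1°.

54.7°

The section is 70° from the strike.
tan(true dip) = tan 53° / sin 70° = 1.4122
true dip = arctan 1.4122 = 54.70°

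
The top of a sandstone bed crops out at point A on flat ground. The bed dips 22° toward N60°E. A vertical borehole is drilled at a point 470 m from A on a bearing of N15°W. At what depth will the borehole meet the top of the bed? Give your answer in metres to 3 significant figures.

The hole lies 75° from the dip direction, so the down-dip offset is 470 × cos 75° = 121.64 m.
Depth = down-dip offset × tan(dip) = 121.64 × tan 22° = 121.64 × 0.4040
Depth = 49.15 m

49.1 m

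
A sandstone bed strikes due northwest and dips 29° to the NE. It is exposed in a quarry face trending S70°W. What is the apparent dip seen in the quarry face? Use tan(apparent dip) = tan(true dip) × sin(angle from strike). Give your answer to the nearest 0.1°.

26.7°

The strike is due northwest and the section trends S70°W; the acute angle between them is β = 65°.
tan(apparent dip) = tan 29° · sin 65° = 0.5024
α = arctan(0.5024) = 26.67°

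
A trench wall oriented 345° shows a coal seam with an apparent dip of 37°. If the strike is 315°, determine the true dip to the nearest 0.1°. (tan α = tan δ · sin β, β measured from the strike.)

56.4°

β = acute angle between strike 315° and section 345° = 30°.
tan δ = tan α / sin β = tan 37° / sin 30° = 0.7536 / 0.5000 = 1.5071
δ = arctan(1.5071) = 56.43°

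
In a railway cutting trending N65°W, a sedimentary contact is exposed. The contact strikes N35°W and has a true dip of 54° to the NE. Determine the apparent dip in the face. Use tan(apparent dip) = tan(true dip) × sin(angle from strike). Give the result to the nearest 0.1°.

The section lies 30° from the strike.
tan α = tan 54° × sin 30° = 1.3764 × 0.5000 = 0.6882
α = arctan(0.6882) = 34.54°

34.5°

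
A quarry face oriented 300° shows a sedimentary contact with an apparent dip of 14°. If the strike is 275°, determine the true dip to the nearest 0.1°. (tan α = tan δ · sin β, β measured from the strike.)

30.5°

The section is 25° from the strike.
tan(true dip) = tan 14° / sin 25° = 0.5900
true dip = arctan 0.5900 = 30.54°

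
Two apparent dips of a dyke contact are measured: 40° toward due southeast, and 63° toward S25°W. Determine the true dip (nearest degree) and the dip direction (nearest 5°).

true dip 63°, dip direction 200°

The two traces are lines in the plane: v₁ = (sin 135°·cos 40°, cos 135°·cos 40°, −sin 40°), v₂ = (sin 205°·cos 63°, cos 205°·cos 63°, −sin 63°).
n = v₁ × v₂ = (-0.218, -0.606, 0.327) (taken with n_z > 0).
tan δ = √(n_x²+n_y²)/n_z = 0.644/0.327, so δ = 63.1°.
The horizontal component of n points toward azimuth atan2(n_x, n_y) = 200°, the dip direction.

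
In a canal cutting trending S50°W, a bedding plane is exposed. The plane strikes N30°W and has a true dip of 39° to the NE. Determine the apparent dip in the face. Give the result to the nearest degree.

The strike is N30°W and the section trends S50°W; the acute angle between them is β = 80°.
tan(apparent dip) = tan 39° · sin 80° = 0.7975
apparent dip = arctan 0.7975 = 38.57°

39°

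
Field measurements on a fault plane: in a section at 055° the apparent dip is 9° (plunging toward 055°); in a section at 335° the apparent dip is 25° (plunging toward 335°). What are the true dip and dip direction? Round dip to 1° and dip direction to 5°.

true dip 25°, dip direction 345°

Represent each trace as a vector plunging at its apparent dip toward its trend (east-north-up frame): v₁ = (0.809, 0.567, -0.156), v₂ = (-0.383, 0.821, -0.423).
The plane normal is n = v₁ × v₂ ∝ (-0.111, 0.402, 0.882).
True dip = arccos(n_z / |n|) = arccos(0.9040) = 25.3°.
Dip direction = azimuth of (n_x, n_y) = atan2(-0.111, 0.402) = 345°.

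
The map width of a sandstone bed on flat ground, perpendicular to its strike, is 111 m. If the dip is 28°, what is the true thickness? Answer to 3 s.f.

True thickness t = w · sin(dip) = 111 × sin 28°
t = 111 × 0.4695 = 52.111 m

52.1 m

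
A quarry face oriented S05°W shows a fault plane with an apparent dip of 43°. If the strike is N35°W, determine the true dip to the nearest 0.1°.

55.4°

β = acute angle between strike N35°W and section S05°W = 40°.
tan(true dip) = tan 43° / sin 40° = 1.4507
true dip = arctan 1.4507 = 55.42°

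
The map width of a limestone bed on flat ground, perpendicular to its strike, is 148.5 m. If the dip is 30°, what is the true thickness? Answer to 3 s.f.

74.2 m

True thickness t = w · sin(dip) = 148.5 × sin 30°
t = 148.5 × 0.5000 = 74.250 m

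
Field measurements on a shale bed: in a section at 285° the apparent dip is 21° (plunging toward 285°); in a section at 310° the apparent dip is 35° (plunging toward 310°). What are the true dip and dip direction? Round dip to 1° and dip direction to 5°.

Each apparent-dip line lies in the plane. As unit vectors (x east, y north, z up), v₁ plunges 21°→285° and v₂ plunges 35°→310°.
n = v₁ × v₂ = (-0.050, 0.292, 0.323) (taken with n_z > 0).
tan δ = √(n_x²+n_y²)/n_z = 0.297/0.323, so δ = 42.5°.
Dip direction = azimuth of (n_x, n_y) = atan2(-0.050, 0.292) = 350°.

true dip 43°, dip direction 350°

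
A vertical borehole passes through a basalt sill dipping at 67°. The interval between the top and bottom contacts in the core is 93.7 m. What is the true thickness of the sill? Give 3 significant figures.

36.6 m

True thickness t = h · cos(dip) = 93.7 × cos 67°
t = 93.7 × 0.3907 = 36.612 m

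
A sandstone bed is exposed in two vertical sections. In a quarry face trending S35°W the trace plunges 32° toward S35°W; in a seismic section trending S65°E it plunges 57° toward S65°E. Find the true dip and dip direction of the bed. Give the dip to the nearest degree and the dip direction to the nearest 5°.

true dip 61°, dip direction 145°

Represent each trace as a vector plunging at its apparent dip toward its trend (east-north-up frame): v₁ = (-0.486, -0.695, -0.530), v₂ = (0.494, -0.230, -0.839).
Cross product v₁ × v₂ gives the pole to the plane: n ∝ (0.461, -0.670, 0.455).
Dip δ = arctan(|n_h|/n_z) = arctan(0.813/0.455) = 60.8°.
Dip direction = atan2(0.461, -0.670) = 145° (azimuth of n's horizontal projection).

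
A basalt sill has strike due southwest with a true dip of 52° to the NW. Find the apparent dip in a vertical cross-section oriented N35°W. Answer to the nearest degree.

52°

Angle between strike (due southwest) and section (N35°W): β = 80°.
tan(apparent dip) = tan 52° · sin 80° = 1.2605
α = arctan(1.2605) = 51.57°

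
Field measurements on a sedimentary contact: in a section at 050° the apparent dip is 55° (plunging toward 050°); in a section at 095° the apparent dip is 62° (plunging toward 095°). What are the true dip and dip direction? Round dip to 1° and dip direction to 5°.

true dip 62°, dip direction 090°

The two traces are lines in the plane: v₁ = (sin 50°·cos 55°, cos 50°·cos 55°, −sin 55°), v₂ = (sin 95°·cos 62°, cos 95°·cos 62°, −sin 62°).
The plane normal is n = v₁ × v₂ ∝ (0.359, -0.005, 0.190).
tan δ = √(n_x²+n_y²)/n_z = 0.359/0.190, so δ = 62.1°.
The horizontal component of n points toward azimuth atan2(n_x, n_y) = 91°, the dip direction.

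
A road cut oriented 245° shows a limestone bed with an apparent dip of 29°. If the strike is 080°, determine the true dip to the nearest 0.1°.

β = acute angle between strike 080° and section 245° = 15°.
tan δ = tan α / sin β = tan 29° / sin 15° = 0.5543 / 0.2588 = 2.1417
δ = arctan(2.1417) = 64.97°

65.0°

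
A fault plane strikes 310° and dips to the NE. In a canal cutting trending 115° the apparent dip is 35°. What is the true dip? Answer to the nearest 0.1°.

69.7°

The section is 15° from the strike.
tan δ = tan α / sin β = tan 35° / sin 15° = 0.7002 / 0.2588 = 2.7054
δ = arctan(2.7054) = 69.71°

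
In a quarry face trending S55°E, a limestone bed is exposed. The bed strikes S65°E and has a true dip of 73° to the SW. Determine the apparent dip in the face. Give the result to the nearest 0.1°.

The section lies 10° from the strike.
tan α = tan 73° × sin 10° = 3.2709 × 0.1736 = 0.5680
α = arctan(0.5680) = 29.60°

29.6°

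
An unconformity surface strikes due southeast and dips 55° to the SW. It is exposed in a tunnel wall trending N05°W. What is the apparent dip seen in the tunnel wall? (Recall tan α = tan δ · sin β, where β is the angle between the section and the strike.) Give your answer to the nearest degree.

The section lies 40° from the strike.
tan α = tan 55° × sin 40° = 1.4281 × 0.6428 = 0.9180
α = arctan(0.9180) = 42.55°

43°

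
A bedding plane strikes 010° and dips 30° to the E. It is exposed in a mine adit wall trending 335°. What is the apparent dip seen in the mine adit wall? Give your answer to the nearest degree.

The strike is 010° and the section trends 335°; the acute angle between them is β = 35°.
tan α = tan 30° × sin 35° = 0.5774 × 0.5736 = 0.3312
α = arctan(0.3312) = 18.32°

18°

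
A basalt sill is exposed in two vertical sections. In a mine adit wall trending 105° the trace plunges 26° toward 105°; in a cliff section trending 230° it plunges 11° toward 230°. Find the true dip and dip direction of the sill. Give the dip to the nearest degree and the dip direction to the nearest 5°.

The two traces are lines in the plane: v₁ = (sin 105°·cos 26°, cos 105°·cos 26°, −sin 26°), v₂ = (sin 230°·cos 11°, cos 230°·cos 11°, −sin 11°).
n = v₁ × v₂ = (0.232, -0.495, 0.723) (taken with n_z > 0).
tan δ = √(n_x²+n_y²)/n_z = 0.547/0.723, so δ = 37.1°.
Dip direction = atan2(0.232, -0.495) = 155° (azimuth of n's horizontal projection).

true dip 37°, dip direction 155°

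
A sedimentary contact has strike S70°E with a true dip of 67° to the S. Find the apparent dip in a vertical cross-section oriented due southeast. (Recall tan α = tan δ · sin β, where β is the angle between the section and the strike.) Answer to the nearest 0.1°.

44.9°

The strike is S70°E and the section trends due southeast; the acute angle between them is β = 25°.
tan(apparent dip) = tan 67° · sin 25° = 0.9956
α = arctan(0.9956) = 44.87°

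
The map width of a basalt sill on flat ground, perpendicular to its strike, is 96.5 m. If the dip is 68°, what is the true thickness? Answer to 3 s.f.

True thickness t = w · sin(dip) = 96.5 × sin 68°
t = 96.5 × 0.9272 = 89.473 m

89.5 m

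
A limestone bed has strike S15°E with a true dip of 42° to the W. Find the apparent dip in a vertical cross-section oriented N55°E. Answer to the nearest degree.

40°

Angle between strike (S15°E) and section (N55°E): β = 70°.
tan α = tan 42° × sin 70° = 0.9004 × 0.9397 = 0.8461
apparent dip = arctan 0.8461 = 40.23°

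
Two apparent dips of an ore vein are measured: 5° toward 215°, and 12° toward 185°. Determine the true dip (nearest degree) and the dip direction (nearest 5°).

Represent each trace as a vector plunging at its apparent dip toward its trend (east-north-up frame): v₁ = (-0.571, -0.816, -0.087), v₂ = (-0.085, -0.974, -0.208).
Cross product v₁ × v₂ gives the pole to the plane: n ∝ (0.085, -0.111, 0.487).
Dip δ = arctan(|n_h|/n_z) = arctan(0.140/0.487) = 16.0°.
The horizontal component of n points toward azimuth atan2(n_x, n_y) = 143°, the dip direction.

true dip 16°, dip direction 145°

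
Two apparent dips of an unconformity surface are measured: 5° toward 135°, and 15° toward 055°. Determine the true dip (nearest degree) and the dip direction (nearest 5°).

The two traces are lines in the plane: v₁ = (sin 135°·cos 5°, cos 135°·cos 5°, −sin 5°), v₂ = (sin 55°·cos 15°, cos 55°·cos 15°, −sin 15°).
The plane normal is n = v₁ × v₂ ∝ (0.231, 0.113, 0.948).
True dip = arccos(n_z / |n|) = arccos(0.9651) = 15.2°.
The horizontal component of n points toward azimuth atan2(n_x, n_y) = 64°, the dip direction.

true dip 15°, dip direction 065°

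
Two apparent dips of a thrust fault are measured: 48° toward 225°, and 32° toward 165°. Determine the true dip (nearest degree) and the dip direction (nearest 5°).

true dip 48°, dip direction 220°

The two traces are lines in the plane: v₁ = (sin 225°·cos 48°, cos 225°·cos 48°, −sin 48°), v₂ = (sin 165°·cos 32°, cos 165°·cos 32°, −sin 32°).
n = v₁ × v₂ = (-0.358, -0.414, 0.491) (taken with n_z > 0).
True dip = arccos(n_z / |n|) = arccos(0.6682) = 48.1°.
Dip direction = atan2(-0.358, -0.414) = 221° (azimuth of n's horizontal projection).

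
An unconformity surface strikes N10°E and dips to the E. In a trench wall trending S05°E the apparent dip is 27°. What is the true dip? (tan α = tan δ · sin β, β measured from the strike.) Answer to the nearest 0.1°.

The section is 15° from the strike.
tan(true dip) = tan 27° / sin 15° = 1.9687
true dip = arctan 1.9687 = 63.07°

63.1°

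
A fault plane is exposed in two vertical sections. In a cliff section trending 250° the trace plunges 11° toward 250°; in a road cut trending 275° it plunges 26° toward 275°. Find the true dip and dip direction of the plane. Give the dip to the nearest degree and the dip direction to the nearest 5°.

true dip 37°, dip direction 325°

Each apparent-dip line lies in the plane. As unit vectors (x east, y north, z up), v₁ plunges 11°→250° and v₂ plunges 26°→275°.
Cross product v₁ × v₂ gives the pole to the plane: n ∝ (-0.162, 0.234, 0.373).
tan δ = √(n_x²+n_y²)/n_z = 0.284/0.373, so δ = 37.3°.
Dip direction = atan2(-0.162, 0.234) = 325° (azimuth of n's horizontal projection).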